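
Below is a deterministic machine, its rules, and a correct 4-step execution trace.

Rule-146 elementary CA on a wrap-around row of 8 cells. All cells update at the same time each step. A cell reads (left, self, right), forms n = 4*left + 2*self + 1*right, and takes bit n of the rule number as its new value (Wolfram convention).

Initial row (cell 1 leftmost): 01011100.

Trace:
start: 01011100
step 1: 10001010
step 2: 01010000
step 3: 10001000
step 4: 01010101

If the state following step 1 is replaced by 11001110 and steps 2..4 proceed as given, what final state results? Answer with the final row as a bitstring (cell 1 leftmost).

10100101

state after step 1 := 11001110
step 2: 00110100
step 3: 01000010
step 4: 10100101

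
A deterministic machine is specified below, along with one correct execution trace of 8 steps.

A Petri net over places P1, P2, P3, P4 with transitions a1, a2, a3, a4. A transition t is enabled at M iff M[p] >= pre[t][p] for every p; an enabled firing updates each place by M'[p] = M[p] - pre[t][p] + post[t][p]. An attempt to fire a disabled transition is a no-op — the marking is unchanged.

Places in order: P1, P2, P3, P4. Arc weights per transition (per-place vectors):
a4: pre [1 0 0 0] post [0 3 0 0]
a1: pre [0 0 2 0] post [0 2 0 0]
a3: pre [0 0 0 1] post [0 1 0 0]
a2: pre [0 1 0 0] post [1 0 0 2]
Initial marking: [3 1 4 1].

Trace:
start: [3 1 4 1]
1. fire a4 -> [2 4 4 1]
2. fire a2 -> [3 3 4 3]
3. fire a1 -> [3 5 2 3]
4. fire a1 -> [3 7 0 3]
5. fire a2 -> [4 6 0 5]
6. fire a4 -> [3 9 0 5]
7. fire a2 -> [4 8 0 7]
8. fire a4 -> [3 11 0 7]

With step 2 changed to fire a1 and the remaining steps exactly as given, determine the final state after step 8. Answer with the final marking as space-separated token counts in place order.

(re-executing from step 2 with the substitution; state before step 2: [2 4 4 1])
2. fire a1 -> [2 6 2 1]
3. fire a1 -> [2 8 0 1]
4. fire a1 -> [2 8 0 1]
5. fire a2 -> [3 7 0 3]
6. fire a4 -> [2 10 0 3]
7. fire a2 -> [3 9 0 5]
8. fire a4 -> [2 12 0 5]

2 12 0 5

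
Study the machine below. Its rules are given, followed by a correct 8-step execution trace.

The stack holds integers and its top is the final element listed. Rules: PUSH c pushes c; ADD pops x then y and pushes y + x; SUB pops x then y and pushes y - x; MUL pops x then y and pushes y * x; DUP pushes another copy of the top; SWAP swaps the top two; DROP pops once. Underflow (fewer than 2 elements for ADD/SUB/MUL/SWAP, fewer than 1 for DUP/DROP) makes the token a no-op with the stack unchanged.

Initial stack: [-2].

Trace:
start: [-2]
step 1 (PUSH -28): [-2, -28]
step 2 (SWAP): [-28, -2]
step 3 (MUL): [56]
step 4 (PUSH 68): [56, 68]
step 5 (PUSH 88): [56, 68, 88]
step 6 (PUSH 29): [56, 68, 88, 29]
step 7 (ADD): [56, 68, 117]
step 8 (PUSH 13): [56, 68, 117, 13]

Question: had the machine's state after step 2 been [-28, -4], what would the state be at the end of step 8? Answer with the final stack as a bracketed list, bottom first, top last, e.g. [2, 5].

[112, 68, 117, 13]

state after step 2 := [-28, -4]
step 3 (MUL): [112]
step 4 (PUSH 68): [112, 68]
step 5 (PUSH 88): [112, 68, 88]
step 6 (PUSH 29): [112, 68, 88, 29]
step 7 (ADD): [112, 68, 117]
step 8 (PUSH 13): [112, 68, 117, 13]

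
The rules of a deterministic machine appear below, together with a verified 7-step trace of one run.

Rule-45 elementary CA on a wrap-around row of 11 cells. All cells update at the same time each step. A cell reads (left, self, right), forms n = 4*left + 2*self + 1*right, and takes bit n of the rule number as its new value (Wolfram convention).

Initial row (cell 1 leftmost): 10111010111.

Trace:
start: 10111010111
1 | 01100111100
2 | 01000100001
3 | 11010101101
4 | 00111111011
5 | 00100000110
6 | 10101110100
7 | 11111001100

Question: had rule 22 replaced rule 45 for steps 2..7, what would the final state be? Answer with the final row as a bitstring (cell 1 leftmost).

(re-executing steps 2..7 under rule 22; state before step 2: 01100111100)
2 | 10011000010
3 | 11100100110
4 | 00011111000
5 | 00100000100
6 | 01110001110
7 | 10001010001

10001010001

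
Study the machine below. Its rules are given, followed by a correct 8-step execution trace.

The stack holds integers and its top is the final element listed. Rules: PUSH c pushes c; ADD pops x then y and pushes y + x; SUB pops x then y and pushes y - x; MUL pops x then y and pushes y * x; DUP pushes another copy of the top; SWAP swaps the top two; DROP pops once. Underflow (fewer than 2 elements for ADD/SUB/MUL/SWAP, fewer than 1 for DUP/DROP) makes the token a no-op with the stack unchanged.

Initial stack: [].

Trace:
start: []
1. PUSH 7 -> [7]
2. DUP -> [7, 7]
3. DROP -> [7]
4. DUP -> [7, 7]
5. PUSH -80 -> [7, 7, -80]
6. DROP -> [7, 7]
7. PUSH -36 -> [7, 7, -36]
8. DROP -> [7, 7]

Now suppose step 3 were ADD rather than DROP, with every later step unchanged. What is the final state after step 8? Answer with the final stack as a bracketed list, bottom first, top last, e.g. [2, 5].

[14, 14]

(re-executing from step 3 with the substitution; state before step 3: [7, 7])
3. ADD -> [14]
4. DUP -> [14, 14]
5. PUSH -80 -> [14, 14, -80]
6. DROP -> [14, 14]
7. PUSH -36 -> [14, 14, -36]
8. DROP -> [14, 14]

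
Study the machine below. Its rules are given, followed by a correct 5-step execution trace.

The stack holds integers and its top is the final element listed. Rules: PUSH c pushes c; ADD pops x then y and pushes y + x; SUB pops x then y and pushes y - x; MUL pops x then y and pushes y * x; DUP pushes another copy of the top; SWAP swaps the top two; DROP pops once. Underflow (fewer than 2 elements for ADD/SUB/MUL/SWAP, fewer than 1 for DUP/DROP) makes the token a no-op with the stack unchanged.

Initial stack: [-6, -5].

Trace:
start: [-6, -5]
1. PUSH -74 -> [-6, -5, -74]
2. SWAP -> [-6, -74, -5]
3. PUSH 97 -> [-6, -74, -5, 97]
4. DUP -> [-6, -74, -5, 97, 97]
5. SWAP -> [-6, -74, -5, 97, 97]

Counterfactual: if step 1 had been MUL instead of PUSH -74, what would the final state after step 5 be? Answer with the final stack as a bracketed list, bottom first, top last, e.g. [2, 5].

[30, 97, 97]

(re-executing from step 1 with the substitution; state before step 1: [-6, -5])
1. MUL -> [30]
2. SWAP -> [30]
3. PUSH 97 -> [30, 97]
4. DUP -> [30, 97, 97]
5. SWAP -> [30, 97, 97]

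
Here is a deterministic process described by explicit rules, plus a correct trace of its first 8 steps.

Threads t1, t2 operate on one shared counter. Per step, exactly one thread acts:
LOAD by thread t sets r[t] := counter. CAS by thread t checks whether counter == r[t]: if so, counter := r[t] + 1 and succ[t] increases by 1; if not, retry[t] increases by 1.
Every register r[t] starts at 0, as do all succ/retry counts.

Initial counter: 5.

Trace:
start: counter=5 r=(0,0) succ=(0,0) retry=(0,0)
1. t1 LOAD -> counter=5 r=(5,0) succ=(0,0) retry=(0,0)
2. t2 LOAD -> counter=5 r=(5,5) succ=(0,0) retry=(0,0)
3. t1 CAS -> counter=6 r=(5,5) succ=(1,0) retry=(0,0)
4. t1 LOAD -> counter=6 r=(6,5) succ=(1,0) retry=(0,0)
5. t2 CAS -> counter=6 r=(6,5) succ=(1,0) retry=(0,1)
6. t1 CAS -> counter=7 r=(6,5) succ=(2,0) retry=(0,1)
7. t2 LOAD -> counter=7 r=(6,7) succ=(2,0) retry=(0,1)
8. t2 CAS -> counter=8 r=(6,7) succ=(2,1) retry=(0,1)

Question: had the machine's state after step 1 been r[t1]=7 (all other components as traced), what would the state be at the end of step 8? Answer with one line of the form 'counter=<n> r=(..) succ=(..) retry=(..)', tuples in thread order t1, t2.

counter=7 r=(5,6) succ=(0,2) retry=(2,0)

state after step 1 := counter=5 r=(7,0) succ=(0,0) retry=(0,0)
2. t2 LOAD -> counter=5 r=(7,5) succ=(0,0) retry=(0,0)
3. t1 CAS -> counter=5 r=(7,5) succ=(0,0) retry=(1,0)
4. t1 LOAD -> counter=5 r=(5,5) succ=(0,0) retry=(1,0)
5. t2 CAS -> counter=6 r=(5,5) succ=(0,1) retry=(1,0)
6. t1 CAS -> counter=6 r=(5,5) succ=(0,1) retry=(2,0)
7. t2 LOAD -> counter=6 r=(5,6) succ=(0,1) retry=(2,0)
8. t2 CAS -> counter=7 r=(5,6) succ=(0,2) retry=(2,0)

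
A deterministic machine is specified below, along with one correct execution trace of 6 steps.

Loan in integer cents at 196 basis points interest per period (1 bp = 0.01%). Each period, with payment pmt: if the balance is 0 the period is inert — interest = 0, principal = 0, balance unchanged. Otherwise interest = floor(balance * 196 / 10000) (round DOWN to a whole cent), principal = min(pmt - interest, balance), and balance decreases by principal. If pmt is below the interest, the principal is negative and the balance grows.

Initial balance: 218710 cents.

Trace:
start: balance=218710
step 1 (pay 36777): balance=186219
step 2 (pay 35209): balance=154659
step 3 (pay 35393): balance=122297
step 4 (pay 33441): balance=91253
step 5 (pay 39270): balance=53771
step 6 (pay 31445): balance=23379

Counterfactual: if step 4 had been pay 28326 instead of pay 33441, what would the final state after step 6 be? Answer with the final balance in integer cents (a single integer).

28697

(re-executing from step 4 with the substitution; state before step 4: balance=122297)
step 4 (pay 28326): balance=96368
step 5 (pay 39270): balance=58986
step 6 (pay 31445): balance=28697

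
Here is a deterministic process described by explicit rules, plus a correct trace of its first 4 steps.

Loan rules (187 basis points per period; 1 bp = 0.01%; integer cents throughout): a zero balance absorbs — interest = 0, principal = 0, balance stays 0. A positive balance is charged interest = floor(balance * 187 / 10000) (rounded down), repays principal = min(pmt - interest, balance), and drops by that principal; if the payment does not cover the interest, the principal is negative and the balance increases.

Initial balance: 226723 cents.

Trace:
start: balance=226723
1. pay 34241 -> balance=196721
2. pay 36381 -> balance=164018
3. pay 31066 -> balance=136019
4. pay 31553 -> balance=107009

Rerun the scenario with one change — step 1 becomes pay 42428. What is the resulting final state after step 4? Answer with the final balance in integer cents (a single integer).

98354

(re-executing from step 1 with the substitution; state before step 1: balance=226723)
1. pay 42428 -> balance=188534
2. pay 36381 -> balance=155678
3. pay 31066 -> balance=127523
4. pay 31553 -> balance=98354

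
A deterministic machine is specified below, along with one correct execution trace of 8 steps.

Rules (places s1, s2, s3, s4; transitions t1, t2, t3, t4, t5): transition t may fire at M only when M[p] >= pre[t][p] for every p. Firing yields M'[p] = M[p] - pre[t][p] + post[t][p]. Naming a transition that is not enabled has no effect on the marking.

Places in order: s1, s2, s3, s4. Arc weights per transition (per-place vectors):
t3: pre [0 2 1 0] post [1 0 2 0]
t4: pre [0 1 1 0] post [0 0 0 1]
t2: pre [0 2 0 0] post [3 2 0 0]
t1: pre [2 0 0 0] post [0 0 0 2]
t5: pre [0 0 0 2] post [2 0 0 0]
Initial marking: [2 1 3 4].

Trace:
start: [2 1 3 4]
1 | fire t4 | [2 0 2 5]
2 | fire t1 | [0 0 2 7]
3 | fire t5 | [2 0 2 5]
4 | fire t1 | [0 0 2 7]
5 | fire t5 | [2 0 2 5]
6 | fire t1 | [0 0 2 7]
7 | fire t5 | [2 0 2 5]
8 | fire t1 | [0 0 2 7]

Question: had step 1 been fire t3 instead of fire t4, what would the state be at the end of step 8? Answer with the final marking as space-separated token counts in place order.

(re-executing from step 1 with the substitution; state before step 1: [2 1 3 4])
1 | fire t3 | [2 1 3 4]
2 | fire t1 | [0 1 3 6]
3 | fire t5 | [2 1 3 4]
4 | fire t1 | [0 1 3 6]
5 | fire t5 | [2 1 3 4]
6 | fire t1 | [0 1 3 6]
7 | fire t5 | [2 1 3 4]
8 | fire t1 | [0 1 3 6]

0 1 3 6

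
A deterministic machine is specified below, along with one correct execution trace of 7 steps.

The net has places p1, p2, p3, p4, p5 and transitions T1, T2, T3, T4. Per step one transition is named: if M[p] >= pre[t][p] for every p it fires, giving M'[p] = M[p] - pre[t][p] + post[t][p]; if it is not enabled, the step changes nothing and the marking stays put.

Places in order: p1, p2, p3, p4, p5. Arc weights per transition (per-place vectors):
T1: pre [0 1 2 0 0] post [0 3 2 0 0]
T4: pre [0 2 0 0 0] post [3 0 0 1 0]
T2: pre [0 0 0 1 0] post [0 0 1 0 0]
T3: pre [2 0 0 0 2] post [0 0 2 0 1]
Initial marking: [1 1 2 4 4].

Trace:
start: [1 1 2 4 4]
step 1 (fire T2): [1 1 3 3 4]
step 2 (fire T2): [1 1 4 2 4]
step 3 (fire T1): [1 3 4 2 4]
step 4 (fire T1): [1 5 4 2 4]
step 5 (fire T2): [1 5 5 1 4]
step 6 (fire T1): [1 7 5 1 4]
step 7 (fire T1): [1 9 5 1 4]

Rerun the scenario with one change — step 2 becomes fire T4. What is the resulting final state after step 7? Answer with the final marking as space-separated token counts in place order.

1 9 4 2 4

(re-executing from step 2 with the substitution; state before step 2: [1 1 3 3 4])
step 2 (fire T4): [1 1 3 3 4]
step 3 (fire T1): [1 3 3 3 4]
step 4 (fire T1): [1 5 3 3 4]
step 5 (fire T2): [1 5 4 2 4]
step 6 (fire T1): [1 7 4 2 4]
step 7 (fire T1): [1 9 4 2 4]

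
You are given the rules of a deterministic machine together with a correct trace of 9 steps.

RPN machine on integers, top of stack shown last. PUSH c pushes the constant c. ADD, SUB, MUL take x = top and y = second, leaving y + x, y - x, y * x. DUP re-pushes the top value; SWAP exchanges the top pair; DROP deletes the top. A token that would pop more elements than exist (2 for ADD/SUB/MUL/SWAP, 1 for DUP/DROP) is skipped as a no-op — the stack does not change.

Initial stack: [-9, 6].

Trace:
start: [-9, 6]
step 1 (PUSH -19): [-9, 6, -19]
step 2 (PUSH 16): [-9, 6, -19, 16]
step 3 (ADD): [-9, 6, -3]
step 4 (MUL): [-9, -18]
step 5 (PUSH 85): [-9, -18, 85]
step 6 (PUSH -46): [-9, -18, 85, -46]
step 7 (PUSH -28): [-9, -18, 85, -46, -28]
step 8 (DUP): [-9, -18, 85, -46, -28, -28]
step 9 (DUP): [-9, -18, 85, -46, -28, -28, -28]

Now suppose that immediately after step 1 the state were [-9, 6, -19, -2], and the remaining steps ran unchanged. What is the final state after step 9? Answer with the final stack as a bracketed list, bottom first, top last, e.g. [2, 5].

state after step 1 := [-9, 6, -19, -2]
step 2 (PUSH 16): [-9, 6, -19, -2, 16]
step 3 (ADD): [-9, 6, -19, 14]
step 4 (MUL): [-9, 6, -266]
step 5 (PUSH 85): [-9, 6, -266, 85]
step 6 (PUSH -46): [-9, 6, -266, 85, -46]
step 7 (PUSH -28): [-9, 6, -266, 85, -46, -28]
step 8 (DUP): [-9, 6, -266, 85, -46, -28, -28]
step 9 (DUP): [-9, 6, -266, 85, -46, -28, -28, -28]

[-9, 6, -266, 85, -46, -28, -28, -28]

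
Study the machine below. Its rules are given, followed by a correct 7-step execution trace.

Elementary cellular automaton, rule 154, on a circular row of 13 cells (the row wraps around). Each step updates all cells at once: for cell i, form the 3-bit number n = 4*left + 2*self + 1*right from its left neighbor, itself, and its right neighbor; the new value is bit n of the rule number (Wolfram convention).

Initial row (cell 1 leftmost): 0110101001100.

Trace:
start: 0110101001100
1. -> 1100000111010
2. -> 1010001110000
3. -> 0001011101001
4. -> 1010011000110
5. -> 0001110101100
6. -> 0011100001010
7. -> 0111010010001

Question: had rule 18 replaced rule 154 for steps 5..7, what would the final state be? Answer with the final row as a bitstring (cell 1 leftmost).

0101100101010

(re-executing steps 5..7 under rule 18; state before step 5: 1010011000110)
5. -> 0001100101000
6. -> 0010011000100
7. -> 0101100101010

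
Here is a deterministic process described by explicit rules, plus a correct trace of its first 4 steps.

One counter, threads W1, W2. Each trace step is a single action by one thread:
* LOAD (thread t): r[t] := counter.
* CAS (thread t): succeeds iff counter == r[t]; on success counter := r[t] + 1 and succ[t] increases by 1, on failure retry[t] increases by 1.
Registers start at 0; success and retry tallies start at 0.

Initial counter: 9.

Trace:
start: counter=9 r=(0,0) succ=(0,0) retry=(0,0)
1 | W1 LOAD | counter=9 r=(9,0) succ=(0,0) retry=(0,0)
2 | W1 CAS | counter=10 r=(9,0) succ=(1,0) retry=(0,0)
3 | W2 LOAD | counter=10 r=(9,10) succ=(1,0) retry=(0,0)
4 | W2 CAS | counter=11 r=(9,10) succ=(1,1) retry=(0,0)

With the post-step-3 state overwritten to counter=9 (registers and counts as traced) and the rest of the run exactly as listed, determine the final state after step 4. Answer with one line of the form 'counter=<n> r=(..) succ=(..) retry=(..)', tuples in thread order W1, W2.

counter=9 r=(9,10) succ=(1,0) retry=(0,1)

state after step 3 := counter=9 r=(9,10) succ=(1,0) retry=(0,0)
4 | W2 CAS | counter=9 r=(9,10) succ=(1,0) retry=(0,1)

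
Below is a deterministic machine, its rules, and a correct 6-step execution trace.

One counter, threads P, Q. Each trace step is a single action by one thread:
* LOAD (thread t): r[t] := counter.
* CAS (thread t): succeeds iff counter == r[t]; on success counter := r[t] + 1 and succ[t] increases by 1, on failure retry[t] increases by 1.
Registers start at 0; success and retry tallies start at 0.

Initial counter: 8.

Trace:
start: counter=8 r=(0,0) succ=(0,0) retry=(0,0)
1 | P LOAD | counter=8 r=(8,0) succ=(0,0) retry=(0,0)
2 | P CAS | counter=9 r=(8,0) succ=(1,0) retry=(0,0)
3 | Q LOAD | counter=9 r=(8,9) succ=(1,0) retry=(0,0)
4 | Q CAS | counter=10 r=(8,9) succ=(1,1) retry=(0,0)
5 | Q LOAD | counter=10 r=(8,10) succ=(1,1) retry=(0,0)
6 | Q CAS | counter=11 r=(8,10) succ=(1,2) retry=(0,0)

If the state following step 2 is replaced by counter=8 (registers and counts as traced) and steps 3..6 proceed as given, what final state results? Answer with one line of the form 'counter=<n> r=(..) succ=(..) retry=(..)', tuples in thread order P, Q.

state after step 2 := counter=8 r=(8,0) succ=(1,0) retry=(0,0)
3 | Q LOAD | counter=8 r=(8,8) succ=(1,0) retry=(0,0)
4 | Q CAS | counter=9 r=(8,8) succ=(1,1) retry=(0,0)
5 | Q LOAD | counter=9 r=(8,9) succ=(1,1) retry=(0,0)
6 | Q CAS | counter=10 r=(8,9) succ=(1,2) retry=(0,0)

counter=10 r=(8,9) succ=(1,2) retry=(0,0)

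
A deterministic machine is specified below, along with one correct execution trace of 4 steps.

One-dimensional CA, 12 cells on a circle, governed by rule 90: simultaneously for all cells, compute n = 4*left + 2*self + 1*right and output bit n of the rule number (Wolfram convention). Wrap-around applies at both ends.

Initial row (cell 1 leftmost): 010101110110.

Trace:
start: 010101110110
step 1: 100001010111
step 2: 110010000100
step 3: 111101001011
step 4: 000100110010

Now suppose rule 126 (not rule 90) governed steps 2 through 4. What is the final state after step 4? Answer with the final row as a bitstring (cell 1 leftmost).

(re-executing steps 2..4 under rule 126; state before step 2: 100001010111)
step 2: 110011111100
step 3: 111110000111
step 4: 000011001100

000011001100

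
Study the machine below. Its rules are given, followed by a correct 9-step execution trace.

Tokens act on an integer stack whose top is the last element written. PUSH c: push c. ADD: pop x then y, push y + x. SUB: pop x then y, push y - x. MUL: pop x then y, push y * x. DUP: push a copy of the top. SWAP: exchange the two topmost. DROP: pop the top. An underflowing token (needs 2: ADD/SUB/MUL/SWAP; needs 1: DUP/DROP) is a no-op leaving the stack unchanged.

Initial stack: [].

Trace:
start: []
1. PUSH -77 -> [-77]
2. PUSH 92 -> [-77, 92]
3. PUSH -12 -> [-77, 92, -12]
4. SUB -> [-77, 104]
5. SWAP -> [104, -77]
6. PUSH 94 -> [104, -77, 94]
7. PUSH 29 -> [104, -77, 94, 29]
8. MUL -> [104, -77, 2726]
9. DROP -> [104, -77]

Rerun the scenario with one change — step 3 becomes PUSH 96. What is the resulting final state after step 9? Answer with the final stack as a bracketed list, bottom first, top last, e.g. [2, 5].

[-4, -77]

(re-executing from step 3 with the substitution; state before step 3: [-77, 92])
3. PUSH 96 -> [-77, 92, 96]
4. SUB -> [-77, -4]
5. SWAP -> [-4, -77]
6. PUSH 94 -> [-4, -77, 94]
7. PUSH 29 -> [-4, -77, 94, 29]
8. MUL -> [-4, -77, 2726]
9. DROP -> [-4, -77]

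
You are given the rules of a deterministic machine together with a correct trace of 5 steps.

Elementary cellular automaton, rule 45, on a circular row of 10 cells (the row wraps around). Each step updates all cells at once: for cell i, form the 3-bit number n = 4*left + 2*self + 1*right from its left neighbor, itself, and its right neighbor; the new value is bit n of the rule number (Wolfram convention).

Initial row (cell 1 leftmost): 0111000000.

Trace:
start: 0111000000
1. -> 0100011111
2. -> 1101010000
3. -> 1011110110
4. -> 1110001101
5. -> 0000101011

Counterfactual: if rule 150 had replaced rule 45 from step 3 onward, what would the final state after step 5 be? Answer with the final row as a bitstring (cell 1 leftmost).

0000101011

(re-executing steps 3..5 under rule 150; state before step 3: 1101010000)
3. -> 0001011001
4. -> 1011000111
5. -> 0000101011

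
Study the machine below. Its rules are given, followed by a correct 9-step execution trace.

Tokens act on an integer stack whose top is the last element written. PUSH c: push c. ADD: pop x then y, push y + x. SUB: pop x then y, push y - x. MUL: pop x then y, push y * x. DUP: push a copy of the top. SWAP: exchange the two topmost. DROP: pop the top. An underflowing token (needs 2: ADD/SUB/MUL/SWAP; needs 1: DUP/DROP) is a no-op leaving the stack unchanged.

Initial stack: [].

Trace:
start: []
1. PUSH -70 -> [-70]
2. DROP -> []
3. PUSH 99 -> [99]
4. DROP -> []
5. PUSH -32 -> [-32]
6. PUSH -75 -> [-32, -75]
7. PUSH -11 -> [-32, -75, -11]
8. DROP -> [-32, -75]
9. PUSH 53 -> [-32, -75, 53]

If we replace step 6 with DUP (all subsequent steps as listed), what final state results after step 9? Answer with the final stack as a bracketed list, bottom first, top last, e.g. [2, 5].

[-32, -32, 53]

(re-executing from step 6 with the substitution; state before step 6: [-32])
6. DUP -> [-32, -32]
7. PUSH -11 -> [-32, -32, -11]
8. DROP -> [-32, -32]
9. PUSH 53 -> [-32, -32, 53]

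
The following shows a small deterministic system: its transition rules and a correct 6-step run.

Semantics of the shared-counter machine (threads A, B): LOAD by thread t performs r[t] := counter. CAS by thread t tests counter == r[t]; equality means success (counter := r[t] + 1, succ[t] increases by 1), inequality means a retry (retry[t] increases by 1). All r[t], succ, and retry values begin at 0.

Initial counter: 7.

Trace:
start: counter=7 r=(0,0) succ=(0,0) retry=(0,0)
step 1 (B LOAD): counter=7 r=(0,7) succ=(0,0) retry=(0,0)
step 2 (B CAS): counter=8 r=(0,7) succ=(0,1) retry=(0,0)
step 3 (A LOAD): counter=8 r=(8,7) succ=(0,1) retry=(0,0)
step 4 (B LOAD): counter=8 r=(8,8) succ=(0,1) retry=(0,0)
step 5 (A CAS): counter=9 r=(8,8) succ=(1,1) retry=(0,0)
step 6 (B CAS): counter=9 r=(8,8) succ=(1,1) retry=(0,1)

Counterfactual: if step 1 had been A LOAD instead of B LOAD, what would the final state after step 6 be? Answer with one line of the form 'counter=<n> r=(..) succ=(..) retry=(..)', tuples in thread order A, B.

(re-executing from step 1 with the substitution; state before step 1: counter=7 r=(0,0) succ=(0,0) retry=(0,0))
step 1 (A LOAD): counter=7 r=(7,0) succ=(0,0) retry=(0,0)
step 2 (B CAS): counter=7 r=(7,0) succ=(0,0) retry=(0,1)
step 3 (A LOAD): counter=7 r=(7,0) succ=(0,0) retry=(0,1)
step 4 (B LOAD): counter=7 r=(7,7) succ=(0,0) retry=(0,1)
step 5 (A CAS): counter=8 r=(7,7) succ=(1,0) retry=(0,1)
step 6 (B CAS): counter=8 r=(7,7) succ=(1,0) retry=(0,2)

counter=8 r=(7,7) succ=(1,0) retry=(0,2)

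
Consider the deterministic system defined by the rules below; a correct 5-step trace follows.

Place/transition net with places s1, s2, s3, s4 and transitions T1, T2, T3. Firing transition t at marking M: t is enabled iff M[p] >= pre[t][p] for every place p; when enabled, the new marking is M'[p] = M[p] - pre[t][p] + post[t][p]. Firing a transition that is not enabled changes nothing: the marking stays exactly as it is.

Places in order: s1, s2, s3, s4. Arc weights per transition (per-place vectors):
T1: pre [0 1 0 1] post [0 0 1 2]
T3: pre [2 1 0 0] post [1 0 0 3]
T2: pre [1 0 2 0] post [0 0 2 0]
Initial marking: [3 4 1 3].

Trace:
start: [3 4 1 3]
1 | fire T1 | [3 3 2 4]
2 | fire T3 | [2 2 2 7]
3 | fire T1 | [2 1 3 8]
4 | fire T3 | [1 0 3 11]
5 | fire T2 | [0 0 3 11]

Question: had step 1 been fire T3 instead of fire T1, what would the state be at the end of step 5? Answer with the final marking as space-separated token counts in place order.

0 1 2 10

(re-executing from step 1 with the substitution; state before step 1: [3 4 1 3])
1 | fire T3 | [2 3 1 6]
2 | fire T3 | [1 2 1 9]
3 | fire T1 | [1 1 2 10]
4 | fire T3 | [1 1 2 10]
5 | fire T2 | [0 1 2 10]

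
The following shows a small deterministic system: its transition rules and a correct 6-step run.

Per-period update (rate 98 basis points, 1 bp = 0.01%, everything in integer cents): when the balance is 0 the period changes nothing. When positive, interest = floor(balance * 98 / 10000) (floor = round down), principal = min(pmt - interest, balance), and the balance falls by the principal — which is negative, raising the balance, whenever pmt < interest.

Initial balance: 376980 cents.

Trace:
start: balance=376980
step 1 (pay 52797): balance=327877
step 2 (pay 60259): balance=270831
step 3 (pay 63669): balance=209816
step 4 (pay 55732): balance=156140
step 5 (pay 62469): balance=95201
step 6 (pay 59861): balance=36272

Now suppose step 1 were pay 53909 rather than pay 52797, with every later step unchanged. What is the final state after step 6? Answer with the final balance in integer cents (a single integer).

35104

(re-executing from step 1 with the substitution; state before step 1: balance=376980)
step 1 (pay 53909): balance=326765
step 2 (pay 60259): balance=269708
step 3 (pay 63669): balance=208682
step 4 (pay 55732): balance=154995
step 5 (pay 62469): balance=94044
step 6 (pay 59861): balance=35104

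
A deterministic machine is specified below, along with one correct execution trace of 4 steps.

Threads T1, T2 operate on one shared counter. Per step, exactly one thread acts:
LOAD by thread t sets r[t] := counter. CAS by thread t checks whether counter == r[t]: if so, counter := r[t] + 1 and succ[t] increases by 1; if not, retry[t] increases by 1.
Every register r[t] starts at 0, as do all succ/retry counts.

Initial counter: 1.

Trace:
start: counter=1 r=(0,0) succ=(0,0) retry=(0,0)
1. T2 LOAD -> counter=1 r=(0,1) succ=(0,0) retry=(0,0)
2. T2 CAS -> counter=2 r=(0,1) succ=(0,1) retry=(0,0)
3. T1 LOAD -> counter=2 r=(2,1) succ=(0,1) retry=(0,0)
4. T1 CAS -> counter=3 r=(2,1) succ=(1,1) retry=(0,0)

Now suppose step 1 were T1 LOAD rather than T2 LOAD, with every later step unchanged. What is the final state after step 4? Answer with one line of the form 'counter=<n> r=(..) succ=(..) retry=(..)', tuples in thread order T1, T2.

counter=2 r=(1,0) succ=(1,0) retry=(0,1)

(re-executing from step 1 with the substitution; state before step 1: counter=1 r=(0,0) succ=(0,0) retry=(0,0))
1. T1 LOAD -> counter=1 r=(1,0) succ=(0,0) retry=(0,0)
2. T2 CAS -> counter=1 r=(1,0) succ=(0,0) retry=(0,1)
3. T1 LOAD -> counter=1 r=(1,0) succ=(0,0) retry=(0,1)
4. T1 CAS -> counter=2 r=(1,0) succ=(1,0) retry=(0,1)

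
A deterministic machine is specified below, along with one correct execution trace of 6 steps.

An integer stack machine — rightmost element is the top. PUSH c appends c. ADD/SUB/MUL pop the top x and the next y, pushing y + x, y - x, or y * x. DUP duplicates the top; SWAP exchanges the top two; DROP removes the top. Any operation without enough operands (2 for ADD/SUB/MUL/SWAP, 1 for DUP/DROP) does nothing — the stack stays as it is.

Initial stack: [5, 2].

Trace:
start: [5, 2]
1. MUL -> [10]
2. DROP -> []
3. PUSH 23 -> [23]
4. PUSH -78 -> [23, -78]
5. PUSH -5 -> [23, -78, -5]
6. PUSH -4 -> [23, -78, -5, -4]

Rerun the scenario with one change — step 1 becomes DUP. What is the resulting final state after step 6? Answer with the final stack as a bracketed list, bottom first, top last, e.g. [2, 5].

(re-executing from step 1 with the substitution; state before step 1: [5, 2])
1. DUP -> [5, 2, 2]
2. DROP -> [5, 2]
3. PUSH 23 -> [5, 2, 23]
4. PUSH -78 -> [5, 2, 23, -78]
5. PUSH -5 -> [5, 2, 23, -78, -5]
6. PUSH -4 -> [5, 2, 23, -78, -5, -4]

[5, 2, 23, -78, -5, -4]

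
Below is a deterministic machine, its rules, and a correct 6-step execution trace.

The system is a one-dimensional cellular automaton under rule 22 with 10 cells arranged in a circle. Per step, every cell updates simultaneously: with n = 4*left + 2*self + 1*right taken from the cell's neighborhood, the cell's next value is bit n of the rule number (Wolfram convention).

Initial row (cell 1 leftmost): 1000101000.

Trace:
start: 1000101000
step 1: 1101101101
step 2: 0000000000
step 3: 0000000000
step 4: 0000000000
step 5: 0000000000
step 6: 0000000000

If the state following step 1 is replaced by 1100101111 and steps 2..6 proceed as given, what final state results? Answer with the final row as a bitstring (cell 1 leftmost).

1000001101

state after step 1 := 1100101111
step 2: 0011100000
step 3: 0100010000
step 4: 1110111000
step 5: 0000000101
step 6: 1000001101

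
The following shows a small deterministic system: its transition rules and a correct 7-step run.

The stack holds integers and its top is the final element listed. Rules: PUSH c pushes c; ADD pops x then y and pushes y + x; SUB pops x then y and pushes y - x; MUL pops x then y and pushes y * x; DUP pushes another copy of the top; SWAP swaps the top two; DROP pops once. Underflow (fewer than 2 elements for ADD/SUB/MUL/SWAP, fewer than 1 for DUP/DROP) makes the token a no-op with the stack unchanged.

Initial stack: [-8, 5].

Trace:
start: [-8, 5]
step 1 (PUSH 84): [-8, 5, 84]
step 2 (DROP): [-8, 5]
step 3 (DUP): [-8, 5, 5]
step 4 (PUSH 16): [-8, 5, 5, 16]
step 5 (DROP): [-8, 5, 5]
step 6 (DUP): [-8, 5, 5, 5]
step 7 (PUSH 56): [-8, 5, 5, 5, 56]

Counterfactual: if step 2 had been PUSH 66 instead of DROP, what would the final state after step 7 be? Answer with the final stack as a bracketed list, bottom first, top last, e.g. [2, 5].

(re-executing from step 2 with the substitution; state before step 2: [-8, 5, 84])
step 2 (PUSH 66): [-8, 5, 84, 66]
step 3 (DUP): [-8, 5, 84, 66, 66]
step 4 (PUSH 16): [-8, 5, 84, 66, 66, 16]
step 5 (DROP): [-8, 5, 84, 66, 66]
step 6 (DUP): [-8, 5, 84, 66, 66, 66]
step 7 (PUSH 56): [-8, 5, 84, 66, 66, 66, 56]

[-8, 5, 84, 66, 66, 66, 56]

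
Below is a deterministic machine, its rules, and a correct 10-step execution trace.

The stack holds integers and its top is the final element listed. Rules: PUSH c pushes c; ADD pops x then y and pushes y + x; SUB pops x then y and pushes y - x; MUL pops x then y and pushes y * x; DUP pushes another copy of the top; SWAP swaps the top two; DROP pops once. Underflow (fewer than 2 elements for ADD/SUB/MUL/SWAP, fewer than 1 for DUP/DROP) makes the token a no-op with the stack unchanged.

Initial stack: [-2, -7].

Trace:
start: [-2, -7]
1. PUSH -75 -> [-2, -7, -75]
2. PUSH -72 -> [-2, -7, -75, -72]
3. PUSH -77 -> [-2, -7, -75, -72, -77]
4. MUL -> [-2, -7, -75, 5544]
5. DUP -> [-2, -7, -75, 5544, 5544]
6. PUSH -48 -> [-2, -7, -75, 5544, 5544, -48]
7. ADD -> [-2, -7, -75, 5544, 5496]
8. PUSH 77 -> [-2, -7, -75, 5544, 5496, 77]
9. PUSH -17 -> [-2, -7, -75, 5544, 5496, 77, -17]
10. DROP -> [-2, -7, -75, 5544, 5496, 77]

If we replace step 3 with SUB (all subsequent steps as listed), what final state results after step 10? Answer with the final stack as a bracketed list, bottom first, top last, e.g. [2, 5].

[-2, 21, -27, 77]

(re-executing from step 3 with the substitution; state before step 3: [-2, -7, -75, -72])
3. SUB -> [-2, -7, -3]
4. MUL -> [-2, 21]
5. DUP -> [-2, 21, 21]
6. PUSH -48 -> [-2, 21, 21, -48]
7. ADD -> [-2, 21, -27]
8. PUSH 77 -> [-2, 21, -27, 77]
9. PUSH -17 -> [-2, 21, -27, 77, -17]
10. DROP -> [-2, 21, -27, 77]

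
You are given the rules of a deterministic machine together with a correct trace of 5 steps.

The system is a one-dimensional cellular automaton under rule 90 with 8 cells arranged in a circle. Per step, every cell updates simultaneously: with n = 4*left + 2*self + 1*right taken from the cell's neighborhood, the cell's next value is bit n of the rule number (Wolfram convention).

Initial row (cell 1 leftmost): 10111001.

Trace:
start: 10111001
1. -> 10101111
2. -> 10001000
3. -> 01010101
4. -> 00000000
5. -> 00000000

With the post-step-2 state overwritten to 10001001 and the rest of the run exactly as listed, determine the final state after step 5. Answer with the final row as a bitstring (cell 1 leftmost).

10101010

state after step 2 := 10001001
3. -> 11010111
4. -> 01000100
5. -> 10101010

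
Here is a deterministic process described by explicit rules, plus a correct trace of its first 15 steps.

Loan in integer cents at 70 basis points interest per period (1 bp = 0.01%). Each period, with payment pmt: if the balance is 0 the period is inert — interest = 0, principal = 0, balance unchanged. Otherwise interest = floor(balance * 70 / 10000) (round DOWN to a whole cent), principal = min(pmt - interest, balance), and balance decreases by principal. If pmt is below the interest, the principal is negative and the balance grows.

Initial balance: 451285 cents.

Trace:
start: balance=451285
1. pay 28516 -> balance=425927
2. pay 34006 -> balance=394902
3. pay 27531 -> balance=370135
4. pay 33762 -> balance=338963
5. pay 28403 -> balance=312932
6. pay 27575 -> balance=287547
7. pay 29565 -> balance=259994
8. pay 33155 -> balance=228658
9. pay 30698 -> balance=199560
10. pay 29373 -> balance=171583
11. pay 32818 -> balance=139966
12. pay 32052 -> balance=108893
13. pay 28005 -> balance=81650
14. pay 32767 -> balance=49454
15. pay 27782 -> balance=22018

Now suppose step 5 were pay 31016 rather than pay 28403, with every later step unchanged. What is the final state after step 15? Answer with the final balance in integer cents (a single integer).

19218

(re-executing from step 5 with the substitution; state before step 5: balance=338963)
5. pay 31016 -> balance=310319
6. pay 27575 -> balance=284916
7. pay 29565 -> balance=257345
8. pay 33155 -> balance=225991
9. pay 30698 -> balance=196874
10. pay 29373 -> balance=168879
11. pay 32818 -> balance=137243
12. pay 32052 -> balance=106151
13. pay 28005 -> balance=78889
14. pay 32767 -> balance=46674
15. pay 27782 -> balance=19218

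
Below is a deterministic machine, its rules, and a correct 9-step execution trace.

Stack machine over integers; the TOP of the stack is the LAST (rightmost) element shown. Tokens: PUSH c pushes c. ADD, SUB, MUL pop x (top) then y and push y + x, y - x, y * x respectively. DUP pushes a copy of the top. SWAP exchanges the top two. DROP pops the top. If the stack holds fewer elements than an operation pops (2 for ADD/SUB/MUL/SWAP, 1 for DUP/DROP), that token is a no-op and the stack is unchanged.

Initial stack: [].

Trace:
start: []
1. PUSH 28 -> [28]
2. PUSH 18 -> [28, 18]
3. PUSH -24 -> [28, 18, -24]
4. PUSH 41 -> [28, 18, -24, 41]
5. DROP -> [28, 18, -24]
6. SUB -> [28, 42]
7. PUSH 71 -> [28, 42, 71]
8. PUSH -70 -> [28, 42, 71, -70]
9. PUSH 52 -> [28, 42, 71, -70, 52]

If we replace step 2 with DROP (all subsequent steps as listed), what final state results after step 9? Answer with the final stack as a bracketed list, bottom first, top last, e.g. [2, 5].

[-24, 71, -70, 52]

(re-executing from step 2 with the substitution; state before step 2: [28])
2. DROP -> []
3. PUSH -24 -> [-24]
4. PUSH 41 -> [-24, 41]
5. DROP -> [-24]
6. SUB -> [-24]
7. PUSH 71 -> [-24, 71]
8. PUSH -70 -> [-24, 71, -70]
9. PUSH 52 -> [-24, 71, -70, 52]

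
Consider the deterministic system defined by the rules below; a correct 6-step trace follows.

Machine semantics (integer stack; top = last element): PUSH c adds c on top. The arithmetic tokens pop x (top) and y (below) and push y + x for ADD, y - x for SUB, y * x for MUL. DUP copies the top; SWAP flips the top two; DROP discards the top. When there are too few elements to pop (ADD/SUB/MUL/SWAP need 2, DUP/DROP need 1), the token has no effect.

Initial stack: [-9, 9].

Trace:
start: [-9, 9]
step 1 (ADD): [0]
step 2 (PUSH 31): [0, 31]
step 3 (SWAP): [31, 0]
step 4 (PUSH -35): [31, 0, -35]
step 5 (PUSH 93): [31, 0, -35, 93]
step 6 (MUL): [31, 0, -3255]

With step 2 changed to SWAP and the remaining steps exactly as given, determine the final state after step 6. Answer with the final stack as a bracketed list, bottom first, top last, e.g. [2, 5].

[0, -3255]

(re-executing from step 2 with the substitution; state before step 2: [0])
step 2 (SWAP): [0]
step 3 (SWAP): [0]
step 4 (PUSH -35): [0, -35]
step 5 (PUSH 93): [0, -35, 93]
step 6 (MUL): [0, -3255]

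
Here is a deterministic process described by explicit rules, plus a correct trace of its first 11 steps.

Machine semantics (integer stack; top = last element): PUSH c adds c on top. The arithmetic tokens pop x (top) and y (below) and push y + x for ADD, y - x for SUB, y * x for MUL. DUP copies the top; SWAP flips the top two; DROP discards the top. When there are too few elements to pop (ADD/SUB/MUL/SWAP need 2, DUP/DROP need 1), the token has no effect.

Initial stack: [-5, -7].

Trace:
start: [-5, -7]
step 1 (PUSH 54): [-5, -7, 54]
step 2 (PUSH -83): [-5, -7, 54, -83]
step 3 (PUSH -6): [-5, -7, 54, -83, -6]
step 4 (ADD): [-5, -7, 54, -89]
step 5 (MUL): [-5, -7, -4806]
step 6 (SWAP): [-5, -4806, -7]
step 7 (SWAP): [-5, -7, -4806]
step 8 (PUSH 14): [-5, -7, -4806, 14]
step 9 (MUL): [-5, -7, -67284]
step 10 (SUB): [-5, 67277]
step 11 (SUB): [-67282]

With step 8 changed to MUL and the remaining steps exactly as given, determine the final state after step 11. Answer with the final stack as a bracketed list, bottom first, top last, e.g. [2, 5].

(re-executing from step 8 with the substitution; state before step 8: [-5, -7, -4806])
step 8 (MUL): [-5, 33642]
step 9 (MUL): [-168210]
step 10 (SUB): [-168210]
step 11 (SUB): [-168210]

[-168210]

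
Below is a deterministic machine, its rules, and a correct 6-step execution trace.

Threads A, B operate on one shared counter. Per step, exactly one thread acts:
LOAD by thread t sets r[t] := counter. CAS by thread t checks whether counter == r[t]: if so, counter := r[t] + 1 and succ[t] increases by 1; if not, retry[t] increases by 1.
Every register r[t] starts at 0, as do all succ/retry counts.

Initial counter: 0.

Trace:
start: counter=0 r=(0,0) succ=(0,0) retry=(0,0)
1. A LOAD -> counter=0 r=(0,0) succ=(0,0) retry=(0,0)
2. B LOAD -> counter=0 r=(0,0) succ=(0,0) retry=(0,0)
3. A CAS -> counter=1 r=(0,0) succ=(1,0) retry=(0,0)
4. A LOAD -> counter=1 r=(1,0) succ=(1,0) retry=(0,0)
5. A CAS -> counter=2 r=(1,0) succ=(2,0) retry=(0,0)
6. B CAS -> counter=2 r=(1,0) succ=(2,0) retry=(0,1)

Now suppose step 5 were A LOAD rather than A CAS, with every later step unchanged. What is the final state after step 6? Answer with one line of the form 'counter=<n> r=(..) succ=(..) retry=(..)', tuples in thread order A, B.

counter=1 r=(1,0) succ=(1,0) retry=(0,1)

(re-executing from step 5 with the substitution; state before step 5: counter=1 r=(1,0) succ=(1,0) retry=(0,0))
5. A LOAD -> counter=1 r=(1,0) succ=(1,0) retry=(0,0)
6. B CAS -> counter=1 r=(1,0) succ=(1,0) retry=(0,1)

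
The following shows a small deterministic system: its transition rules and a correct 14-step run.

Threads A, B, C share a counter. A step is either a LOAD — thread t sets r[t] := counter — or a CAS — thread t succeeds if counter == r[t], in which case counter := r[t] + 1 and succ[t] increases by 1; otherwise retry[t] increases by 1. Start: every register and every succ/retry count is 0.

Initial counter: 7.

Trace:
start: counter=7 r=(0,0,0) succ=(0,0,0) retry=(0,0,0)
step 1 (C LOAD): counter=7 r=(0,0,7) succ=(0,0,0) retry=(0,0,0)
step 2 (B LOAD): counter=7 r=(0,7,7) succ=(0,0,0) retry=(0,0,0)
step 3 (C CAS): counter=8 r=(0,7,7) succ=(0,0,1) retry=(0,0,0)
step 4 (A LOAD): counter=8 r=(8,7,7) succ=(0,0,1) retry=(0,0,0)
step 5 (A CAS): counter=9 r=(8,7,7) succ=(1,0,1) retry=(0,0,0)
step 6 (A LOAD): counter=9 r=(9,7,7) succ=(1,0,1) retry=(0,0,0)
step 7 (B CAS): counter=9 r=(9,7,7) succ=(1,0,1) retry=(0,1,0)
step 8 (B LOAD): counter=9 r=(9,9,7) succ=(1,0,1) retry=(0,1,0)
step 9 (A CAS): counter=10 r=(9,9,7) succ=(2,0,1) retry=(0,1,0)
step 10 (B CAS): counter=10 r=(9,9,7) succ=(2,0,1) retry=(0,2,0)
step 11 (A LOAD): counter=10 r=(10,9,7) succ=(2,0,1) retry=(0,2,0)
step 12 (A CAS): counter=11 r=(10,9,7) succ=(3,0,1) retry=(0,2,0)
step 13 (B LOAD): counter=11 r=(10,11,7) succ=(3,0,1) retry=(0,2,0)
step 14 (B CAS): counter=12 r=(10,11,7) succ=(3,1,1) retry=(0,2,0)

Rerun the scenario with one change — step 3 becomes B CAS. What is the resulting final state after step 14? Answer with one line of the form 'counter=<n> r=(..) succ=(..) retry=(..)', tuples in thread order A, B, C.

(re-executing from step 3 with the substitution; state before step 3: counter=7 r=(0,7,7) succ=(0,0,0) retry=(0,0,0))
step 3 (B CAS): counter=8 r=(0,7,7) succ=(0,1,0) retry=(0,0,0)
step 4 (A LOAD): counter=8 r=(8,7,7) succ=(0,1,0) retry=(0,0,0)
step 5 (A CAS): counter=9 r=(8,7,7) succ=(1,1,0) retry=(0,0,0)
step 6 (A LOAD): counter=9 r=(9,7,7) succ=(1,1,0) retry=(0,0,0)
step 7 (B CAS): counter=9 r=(9,7,7) succ=(1,1,0) retry=(0,1,0)
step 8 (B LOAD): counter=9 r=(9,9,7) succ=(1,1,0) retry=(0,1,0)
step 9 (A CAS): counter=10 r=(9,9,7) succ=(2,1,0) retry=(0,1,0)
step 10 (B CAS): counter=10 r=(9,9,7) succ=(2,1,0) retry=(0,2,0)
step 11 (A LOAD): counter=10 r=(10,9,7) succ=(2,1,0) retry=(0,2,0)
step 12 (A CAS): counter=11 r=(10,9,7) succ=(3,1,0) retry=(0,2,0)
step 13 (B LOAD): counter=11 r=(10,11,7) succ=(3,1,0) retry=(0,2,0)
step 14 (B CAS): counter=12 r=(10,11,7) succ=(3,2,0) retry=(0,2,0)

counter=12 r=(10,11,7) succ=(3,2,0) retry=(0,2,0)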